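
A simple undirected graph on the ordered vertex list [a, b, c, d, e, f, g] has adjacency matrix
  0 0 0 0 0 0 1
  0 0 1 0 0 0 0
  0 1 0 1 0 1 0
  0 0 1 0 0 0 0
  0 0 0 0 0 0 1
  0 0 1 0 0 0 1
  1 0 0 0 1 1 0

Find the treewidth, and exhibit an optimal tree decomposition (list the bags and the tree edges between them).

Treewidth 1.
One such decomposition:
Bags: B1 = {c, d}  B2 = {c, f}  B3 = {b, c}  B4 = {f, g}  B5 = {a, g}  B6 = {e, g}
Tree: B1–B2, B2–B3, B2–B4, B4–B5, B4–B6

Every bag has size at most 2, so the width is 2 − 1 = 1 and tw(G) ≤ 1. Any graph with an edge has treewidth ≥ 1, and G has the edge d–c. The upper and lower bounds meet at 1, so that is the treewidth.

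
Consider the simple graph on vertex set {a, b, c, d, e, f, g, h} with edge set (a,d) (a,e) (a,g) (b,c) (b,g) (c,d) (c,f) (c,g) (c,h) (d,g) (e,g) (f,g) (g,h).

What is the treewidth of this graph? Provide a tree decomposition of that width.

Treewidth 2.
One such decomposition:
Bags: B1 = {c, d, g}  B2 = {c, f, g}  B3 = {c, g, h}  B4 = {a, d, g}  B5 = {b, c, g}  B6 = {a, e, g}
Tree: B1–B2, B1–B3, B1–B4, B2–B5, B4–B6

Every bag has size at most 3, so the width is 3 − 1 = 2 and tw(G) ≤ 2. Conversely, {a, e, g} is a clique of size 3, and the vertices of any clique must share a bag in every tree decomposition; so some bag has ≥ 3 vertices and tw(G) ≥ 2. Therefore the treewidth is 2.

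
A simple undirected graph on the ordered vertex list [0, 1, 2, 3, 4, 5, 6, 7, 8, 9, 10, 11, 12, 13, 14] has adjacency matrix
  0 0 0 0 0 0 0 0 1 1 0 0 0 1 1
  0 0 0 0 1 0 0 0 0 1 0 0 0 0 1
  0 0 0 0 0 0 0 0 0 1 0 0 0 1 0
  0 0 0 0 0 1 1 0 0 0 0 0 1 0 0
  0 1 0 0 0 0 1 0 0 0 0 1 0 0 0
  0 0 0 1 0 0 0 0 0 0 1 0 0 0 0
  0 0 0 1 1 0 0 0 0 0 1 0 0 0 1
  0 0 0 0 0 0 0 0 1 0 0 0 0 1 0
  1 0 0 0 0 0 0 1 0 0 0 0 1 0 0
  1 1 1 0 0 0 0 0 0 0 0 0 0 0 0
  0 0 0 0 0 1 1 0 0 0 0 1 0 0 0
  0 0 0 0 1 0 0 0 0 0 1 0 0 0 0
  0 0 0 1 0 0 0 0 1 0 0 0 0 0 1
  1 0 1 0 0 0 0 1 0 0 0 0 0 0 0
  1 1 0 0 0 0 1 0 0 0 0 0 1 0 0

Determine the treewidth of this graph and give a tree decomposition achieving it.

Treewidth 3.
One such decomposition:
Bags: B1 = {2, 7, 9, 13}  B2 = {0, 7, 9, 13}  B3 = {0, 7, 8, 9}  B4 = {0, 1, 8, 9}  B5 = {0, 1, 8, 14}  B6 = {1, 8, 12, 14}  B7 = {1, 4, 12, 14}  B8 = {4, 6, 12, 14}  B9 = {3, 4, 6, 12}  B10 = {3, 4, 6, 11}  B11 = {3, 6, 10, 11}  B12 = {3, 5, 10, 11}
Tree: B1–B2, B2–B3, B3–B4, B4–B5, B5–B6, B6–B7, B7–B8, B8–B9, B9–B10, B10–B11, B11–B12

Every bag has size at most 4, so the width is 4 − 1 = 3 and tw(G) ≤ 3. For the lower bound: the 4 vertex sets {2,7,13}, {9}, {0}, {1,8,12,14} are disjoint, each induces a connected subgraph, and every pair is joined by at least one edge of G. Contracting each set to a single vertex therefore yields K_{4} as a minor, and since treewidth is minor-monotone, tw(G) ≥ tw(K_{4}) = 3. Hence tw(G) = 3 exactly.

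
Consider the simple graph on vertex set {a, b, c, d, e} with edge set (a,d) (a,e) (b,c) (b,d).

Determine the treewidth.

A width-1 tree decomposition is:
Bags: B1 = {b, c}  B2 = {b, d}  B3 = {a, d}  B4 = {a, e}
Tree: B1–B2, B2–B3, B3–B4
The largest bag has 2 vertices, giving width 1; this decomposition certifies tw(G) ≤ 1. Any graph with an edge has treewidth ≥ 1, and G has the edge c–b. Hence tw(G) = 1 exactly.

1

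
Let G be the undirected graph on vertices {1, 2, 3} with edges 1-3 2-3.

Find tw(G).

A width-1 tree decomposition is:
Bags: B1 = {1, 3}  B2 = {2, 3}
Tree: B1–B2
Every bag has size at most 2, so the width is 2 − 1 = 1 and tw(G) ≤ 1. G has an edge, so its treewidth is at least 1. Hence tw(G) = 1 exactly.

1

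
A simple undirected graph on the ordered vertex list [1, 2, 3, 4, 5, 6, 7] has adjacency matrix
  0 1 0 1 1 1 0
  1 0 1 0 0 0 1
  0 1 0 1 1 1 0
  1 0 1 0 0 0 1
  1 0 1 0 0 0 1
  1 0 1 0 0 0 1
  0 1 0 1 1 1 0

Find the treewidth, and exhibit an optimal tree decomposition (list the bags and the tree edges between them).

The largest bag has 4 vertices, giving width 3; this decomposition certifies tw(G) ≤ 3. For the lower bound: the 4 vertex sets {3,4}, {1,6}, {7}, {2} are disjoint, each induces a connected subgraph, and every pair is joined by at least one edge of G. Contracting each set to a single vertex therefore yields K_{4} as a minor, and since treewidth is minor-monotone, tw(G) ≥ tw(K_{4}) = 3. Combining the bounds, tw(G) = 3.

Treewidth 3.
One optimal decomposition is:
Bags: B1 = {1, 3, 4, 7}  B2 = {1, 3, 6, 7}  B3 = {1, 2, 3, 7}  B4 = {1, 3, 5, 7}
Tree: B1–B2, B2–B3, B3–B4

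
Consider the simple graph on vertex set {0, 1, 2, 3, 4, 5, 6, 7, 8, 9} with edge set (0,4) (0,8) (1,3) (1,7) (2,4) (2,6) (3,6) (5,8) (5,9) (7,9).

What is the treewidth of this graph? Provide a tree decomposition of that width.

Every bag has size at most 3, so the width is 3 − 1 = 2 and tw(G) ≤ 2. Since 6–3–1–7–9–5–8–0–4–2–6 is a cycle in G, G is not acyclic. Forests are exactly the graphs of treewidth ≤ 1, so tw(G) ≥ 2. Therefore the treewidth is 2.

Treewidth 2.
One optimal decomposition is:
Bags: B1 = {1, 3, 6}  B2 = {1, 6, 7}  B3 = {6, 7, 9}  B4 = {5, 6, 9}  B5 = {5, 6, 8}  B6 = {0, 6, 8}  B7 = {0, 4, 6}  B8 = {2, 4, 6}
Tree: B1–B2, B2–B3, B3–B4, B4–B5, B5–B6, B6–B7, B7–B8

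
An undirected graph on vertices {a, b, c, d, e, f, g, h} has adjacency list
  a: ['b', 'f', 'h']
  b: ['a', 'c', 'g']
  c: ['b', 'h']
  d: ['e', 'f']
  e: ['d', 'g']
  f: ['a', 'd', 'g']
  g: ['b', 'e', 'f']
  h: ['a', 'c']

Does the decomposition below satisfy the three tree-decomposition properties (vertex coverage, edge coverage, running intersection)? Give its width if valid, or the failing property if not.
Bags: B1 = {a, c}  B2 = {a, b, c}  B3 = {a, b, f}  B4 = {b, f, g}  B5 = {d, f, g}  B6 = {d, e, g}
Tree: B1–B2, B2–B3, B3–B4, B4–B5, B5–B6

A tree decomposition must satisfy three properties: every vertex lies in some bag; for every edge, both endpoints lie together in some bag; and for every vertex, the bags containing it form a connected subtree. Here vertex h appears in no bag, so the decomposition is invalid.

No — vertex h appears in no bag.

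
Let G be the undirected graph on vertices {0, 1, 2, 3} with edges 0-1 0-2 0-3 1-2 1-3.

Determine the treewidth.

2

A width-2 tree decomposition is:
Bags: B1 = {0, 1, 3}  B2 = {0, 1, 2}
Tree: B1–B2
Every bag has size at most 3, so the width is 3 − 1 = 2 and tw(G) ≤ 2. On the other hand G contains the 3-clique {0, 1, 2}. A clique must lie in a single bag of any decomposition, so no decomposition can have width below 2. Combining the bounds, tw(G) = 2.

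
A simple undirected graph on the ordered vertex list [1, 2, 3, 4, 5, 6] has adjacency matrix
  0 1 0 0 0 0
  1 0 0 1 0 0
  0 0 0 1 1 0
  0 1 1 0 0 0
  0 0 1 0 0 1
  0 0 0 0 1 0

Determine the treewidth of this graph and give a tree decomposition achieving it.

Treewidth 1.
One such decomposition:
Bags: B1 = {1, 2}  B2 = {2, 4}  B3 = {3, 4}  B4 = {3, 5}  B5 = {5, 6}
Tree: B1–B2, B2–B3, B3–B4, B4–B5

The largest bag has 2 vertices, giving width 1; this decomposition certifies tw(G) ≤ 1. Any graph with an edge has treewidth ≥ 1, and G has the edge 1–2. Hence tw(G) = 1 exactly.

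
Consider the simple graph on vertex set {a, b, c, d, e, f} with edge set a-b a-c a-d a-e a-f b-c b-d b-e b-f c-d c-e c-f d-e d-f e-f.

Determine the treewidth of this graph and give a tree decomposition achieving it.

Treewidth 5.
One optimal decomposition is:
Bags: B1 = {a, b, c, d, e, f}
Tree: (single bag)

With just one bag of size 6, the width is 6 − 1 = 5, so tw(G) ≤ 5. On the other hand G contains the 6-clique {a, b, c, d, e, f}. A clique must lie in a single bag of any decomposition, so no decomposition can have width below 5. Combining the bounds, tw(G) = 5.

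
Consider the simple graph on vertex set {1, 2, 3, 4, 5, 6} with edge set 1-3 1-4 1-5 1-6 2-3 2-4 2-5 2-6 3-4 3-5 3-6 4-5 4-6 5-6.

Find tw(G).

A width-4 tree decomposition is:
Bags: B1 = {1, 3, 4, 5, 6}  B2 = {2, 3, 4, 5, 6}
Tree: B1–B2
Every bag has size at most 5, so the width is 5 − 1 = 4 and tw(G) ≤ 4. On the other hand G contains the 5-clique {1, 3, 4, 5, 6}. A clique must lie in a single bag of any decomposition, so no decomposition can have width below 4. Therefore the treewidth is 4.

4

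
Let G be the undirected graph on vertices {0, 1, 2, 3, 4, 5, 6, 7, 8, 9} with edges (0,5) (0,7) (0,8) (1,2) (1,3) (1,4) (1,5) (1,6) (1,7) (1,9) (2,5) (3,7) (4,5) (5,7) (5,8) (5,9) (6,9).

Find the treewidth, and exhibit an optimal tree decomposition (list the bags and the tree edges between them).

The largest bag has 3 vertices, giving width 2; this decomposition certifies tw(G) ≤ 2. For the lower bound, the 3 vertices {0, 5, 8} are pairwise adjacent, and any tree decomposition puts a clique entirely inside one bag — forcing width ≥ 2. Combining the bounds, tw(G) = 2.

Treewidth 2.
One optimal decomposition is:
Bags: B1 = {1, 5, 9}  B2 = {1, 5, 7}  B3 = {0, 5, 7}  B4 = {0, 5, 8}  B5 = {1, 3, 7}  B6 = {1, 2, 5}  B7 = {1, 4, 5}  B8 = {1, 6, 9}
Tree: B1–B2, B2–B3, B3–B4, B2–B5, B2–B6, B1–B7, B1–B8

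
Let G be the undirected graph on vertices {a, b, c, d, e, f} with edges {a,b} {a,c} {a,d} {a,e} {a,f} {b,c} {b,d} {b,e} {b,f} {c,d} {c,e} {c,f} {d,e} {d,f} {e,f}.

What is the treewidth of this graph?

A width-5 tree decomposition is:
Bags: B1 = {a, b, c, d, e, f}
Tree: (single bag)
With just one bag of size 6, the width is 6 − 1 = 5, so tw(G) ≤ 5. For the lower bound, the 6 vertices {a, b, c, d, e, f} are pairwise adjacent, and any tree decomposition puts a clique entirely inside one bag — forcing width ≥ 5. Hence tw(G) = 5 exactly.

5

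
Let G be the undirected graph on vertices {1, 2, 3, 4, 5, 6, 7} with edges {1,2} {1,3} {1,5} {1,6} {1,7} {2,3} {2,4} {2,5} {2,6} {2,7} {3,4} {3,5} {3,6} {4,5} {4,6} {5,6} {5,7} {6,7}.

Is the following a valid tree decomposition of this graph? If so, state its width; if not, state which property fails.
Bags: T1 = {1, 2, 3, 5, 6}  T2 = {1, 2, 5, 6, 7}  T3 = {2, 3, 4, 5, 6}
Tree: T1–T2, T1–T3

Yes; width 4.

Every vertex of G appears in some bag (union = {1, 2, 3, 4, 5, 6, 7}); every edge is covered by a bag; and for each vertex v the set of bags containing v is connected in the bag tree. The decomposition is therefore valid. The largest bag has 5 vertices, so the width is 4.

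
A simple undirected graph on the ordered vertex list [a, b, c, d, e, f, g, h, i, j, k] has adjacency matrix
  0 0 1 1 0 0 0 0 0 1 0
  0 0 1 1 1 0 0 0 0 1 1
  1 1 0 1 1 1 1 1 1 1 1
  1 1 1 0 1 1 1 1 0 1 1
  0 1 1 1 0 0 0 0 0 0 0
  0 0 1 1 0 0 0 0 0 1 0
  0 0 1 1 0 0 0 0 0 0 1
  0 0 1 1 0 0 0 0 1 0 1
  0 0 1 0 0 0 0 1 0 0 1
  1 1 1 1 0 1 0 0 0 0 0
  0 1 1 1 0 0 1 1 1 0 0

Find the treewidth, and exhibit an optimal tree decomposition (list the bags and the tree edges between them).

Treewidth 3.
One such decomposition:
Bags: B1 = {b, c, d, j}  B2 = {a, c, d, j}  B3 = {b, c, d, e}  B4 = {b, c, d, k}  B5 = {c, d, h, k}  B6 = {c, d, f, j}  B7 = {c, h, i, k}  B8 = {c, d, g, k}
Tree: B1–B2, B1–B3, B3–B4, B4–B5, B1–B6, B5–B7, B5–B8

The largest bag has 4 vertices, giving width 3; this decomposition certifies tw(G) ≤ 3. Conversely, {c, d, f, j} is a clique of size 4, and the vertices of any clique must share a bag in every tree decomposition; so some bag has ≥ 4 vertices and tw(G) ≥ 3. Combining the bounds, tw(G) = 3.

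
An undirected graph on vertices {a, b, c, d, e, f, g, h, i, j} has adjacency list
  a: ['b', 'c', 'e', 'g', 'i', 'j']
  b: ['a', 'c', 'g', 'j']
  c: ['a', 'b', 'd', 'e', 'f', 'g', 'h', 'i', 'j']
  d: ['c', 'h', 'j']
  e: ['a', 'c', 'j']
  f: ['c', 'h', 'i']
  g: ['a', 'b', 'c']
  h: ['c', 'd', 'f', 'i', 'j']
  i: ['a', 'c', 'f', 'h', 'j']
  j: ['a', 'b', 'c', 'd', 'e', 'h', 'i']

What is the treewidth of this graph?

A width-3 tree decomposition is:
Bags: B1 = {c, h, i, j}  B2 = {c, f, h, i}  B3 = {a, c, i, j}  B4 = {a, b, c, j}  B5 = {c, d, h, j}  B6 = {a, c, e, j}  B7 = {a, b, c, g}
Tree: B1–B2, B1–B3, B3–B4, B1–B5, B4–B6, B4–B7
Every bag has size at most 4, so the width is 4 − 1 = 3 and tw(G) ≤ 3. Conversely, {a, b, c, g} is a clique of size 4, and the vertices of any clique must share a bag in every tree decomposition; so some bag has ≥ 4 vertices and tw(G) ≥ 3. Hence tw(G) = 3 exactly.

3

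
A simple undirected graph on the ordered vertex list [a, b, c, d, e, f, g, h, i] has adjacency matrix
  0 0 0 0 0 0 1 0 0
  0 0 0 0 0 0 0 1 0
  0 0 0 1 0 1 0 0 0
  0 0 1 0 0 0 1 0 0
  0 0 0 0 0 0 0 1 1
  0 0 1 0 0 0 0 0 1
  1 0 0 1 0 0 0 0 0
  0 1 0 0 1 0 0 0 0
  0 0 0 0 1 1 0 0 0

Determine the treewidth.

1

A width-1 tree decomposition is:
Bags: B1 = {b, h}  B2 = {e, h}  B3 = {e, i}  B4 = {f, i}  B5 = {c, f}  B6 = {c, d}  B7 = {d, g}  B8 = {a, g}
Tree: B1–B2, B2–B3, B3–B4, B4–B5, B5–B6, B6–B7, B7–B8
Each bag holds 2 vertices, so the decomposition has width 1, which upper-bounds the treewidth. Since G has at least one edge (e.g. b–h), it is not an edgeless graph, so tw(G) ≥ 1. The upper and lower bounds meet at 1, so that is the treewidth.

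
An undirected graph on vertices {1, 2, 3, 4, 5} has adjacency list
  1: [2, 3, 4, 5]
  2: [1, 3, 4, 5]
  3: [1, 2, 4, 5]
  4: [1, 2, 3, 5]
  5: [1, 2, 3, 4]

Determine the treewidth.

4

A width-4 tree decomposition is:
Bags: B1 = {1, 2, 3, 4, 5}
Tree: (single bag)
A single bag containing all 5 vertices is trivially a valid decomposition of width 4. For the lower bound, the 5 vertices {1, 2, 3, 4, 5} are pairwise adjacent, and any tree decomposition puts a clique entirely inside one bag — forcing width ≥ 4. Hence tw(G) = 4 exactly.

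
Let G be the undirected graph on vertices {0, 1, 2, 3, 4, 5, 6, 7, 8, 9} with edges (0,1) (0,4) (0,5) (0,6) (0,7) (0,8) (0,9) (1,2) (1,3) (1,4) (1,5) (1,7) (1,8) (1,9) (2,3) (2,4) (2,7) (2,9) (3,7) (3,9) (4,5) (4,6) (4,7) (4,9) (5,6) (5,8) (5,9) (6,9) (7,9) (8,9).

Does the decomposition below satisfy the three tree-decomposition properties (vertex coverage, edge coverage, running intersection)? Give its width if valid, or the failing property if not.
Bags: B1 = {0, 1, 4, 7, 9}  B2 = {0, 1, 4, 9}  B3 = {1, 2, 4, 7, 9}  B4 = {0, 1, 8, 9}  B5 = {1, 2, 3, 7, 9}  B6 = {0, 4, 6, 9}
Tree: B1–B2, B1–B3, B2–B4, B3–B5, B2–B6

A tree decomposition must satisfy three properties: every vertex lies in some bag; for every edge, both endpoints lie together in some bag; and for every vertex, the bags containing it form a connected subtree. Here vertex 5 appears in no bag, so the decomposition is invalid.

No — vertex 5 appears in no bag.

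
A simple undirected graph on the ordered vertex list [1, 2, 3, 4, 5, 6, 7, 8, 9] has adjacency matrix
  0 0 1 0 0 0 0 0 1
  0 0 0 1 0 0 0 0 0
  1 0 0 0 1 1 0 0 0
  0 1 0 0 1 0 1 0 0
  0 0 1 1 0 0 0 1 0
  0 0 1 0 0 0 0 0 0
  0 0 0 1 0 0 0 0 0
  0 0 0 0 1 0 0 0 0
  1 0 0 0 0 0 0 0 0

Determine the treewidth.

1

A width-1 tree decomposition is:
Bags: B1 = {4, 7}  B2 = {4, 5}  B3 = {3, 5}  B4 = {3, 6}  B5 = {2, 4}  B6 = {5, 8}  B7 = {1, 3}  B8 = {1, 9}
Tree: B1–B2, B2–B3, B3–B4, B2–B5, B2–B6, B4–B7, B7–B8
The largest bag has 2 vertices, giving width 1; this decomposition certifies tw(G) ≤ 1. Any graph with an edge has treewidth ≥ 1, and G has the edge 7–4. The upper and lower bounds meet at 1, so that is the treewidth.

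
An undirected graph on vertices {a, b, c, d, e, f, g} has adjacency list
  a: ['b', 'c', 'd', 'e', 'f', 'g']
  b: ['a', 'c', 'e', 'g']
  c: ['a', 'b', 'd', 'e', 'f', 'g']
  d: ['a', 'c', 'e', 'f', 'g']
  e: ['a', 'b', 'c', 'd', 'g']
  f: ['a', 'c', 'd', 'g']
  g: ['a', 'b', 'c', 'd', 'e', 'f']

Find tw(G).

4

A width-4 tree decomposition is:
Bags: B1 = {a, c, d, e, g}  B2 = {a, c, d, f, g}  B3 = {a, b, c, e, g}
Tree: B1–B2, B1–B3
Every bag has size at most 5, so the width is 5 − 1 = 4 and tw(G) ≤ 4. Conversely, {a, c, d, e, g} is a clique of size 5, and the vertices of any clique must share a bag in every tree decomposition; so some bag has ≥ 5 vertices and tw(G) ≥ 4. The upper and lower bounds meet at 4, so that is the treewidth.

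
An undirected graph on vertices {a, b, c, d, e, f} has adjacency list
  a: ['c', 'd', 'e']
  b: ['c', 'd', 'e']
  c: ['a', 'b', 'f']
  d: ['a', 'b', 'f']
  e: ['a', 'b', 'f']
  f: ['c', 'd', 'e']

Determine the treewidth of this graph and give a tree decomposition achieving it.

The largest bag has 4 vertices, giving width 3; this decomposition certifies tw(G) ≤ 3. For the lower bound: the 4 vertex sets {a,e}, {c,f}, {d}, {b} are disjoint, each induces a connected subgraph, and every pair is joined by at least one edge of G. Contracting each set to a single vertex therefore yields K_{4} as a minor, and since treewidth is minor-monotone, tw(G) ≥ tw(K_{4}) = 3. Hence tw(G) = 3 exactly.

Treewidth 3.
One optimal decomposition is:
Bags: B1 = {a, c, d, e}  B2 = {c, d, e, f}  B3 = {b, c, d, e}
Tree: B1–B2, B2–B3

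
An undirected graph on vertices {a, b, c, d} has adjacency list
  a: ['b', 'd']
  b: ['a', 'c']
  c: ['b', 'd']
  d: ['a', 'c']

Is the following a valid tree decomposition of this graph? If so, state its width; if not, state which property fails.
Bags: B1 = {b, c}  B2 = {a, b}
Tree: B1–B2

A tree decomposition must satisfy three properties: every vertex lies in some bag; for every edge, both endpoints lie together in some bag; and for every vertex, the bags containing it form a connected subtree. Here vertex d appears in no bag, so the decomposition is invalid.

No — vertex d appears in no bag.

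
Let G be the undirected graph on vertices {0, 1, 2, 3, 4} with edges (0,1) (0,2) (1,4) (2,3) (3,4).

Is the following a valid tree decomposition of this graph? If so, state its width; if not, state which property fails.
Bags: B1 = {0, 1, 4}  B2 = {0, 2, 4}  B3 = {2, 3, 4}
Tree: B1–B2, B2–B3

Every vertex of G appears in some bag (union = {0, 1, 2, 3, 4}); every edge is covered by a bag; and for each vertex v the set of bags containing v is connected in the bag tree. The decomposition is therefore valid. The largest bag has 3 vertices, so the width is 2.

Yes; width 2.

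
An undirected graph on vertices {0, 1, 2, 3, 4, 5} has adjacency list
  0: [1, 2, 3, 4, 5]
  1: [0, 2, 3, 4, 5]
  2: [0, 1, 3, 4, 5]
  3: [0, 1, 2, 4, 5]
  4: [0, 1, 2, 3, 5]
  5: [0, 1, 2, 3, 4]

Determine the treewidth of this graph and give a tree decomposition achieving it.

Treewidth 5.
Bags: B1 = {0, 1, 2, 3, 4, 5}
Tree: (single bag)

A single bag containing all 6 vertices is trivially a valid decomposition of width 5. On the other hand G contains the 6-clique {0, 1, 2, 3, 4, 5}. A clique must lie in a single bag of any decomposition, so no decomposition can have width below 5. Therefore the treewidth is 5.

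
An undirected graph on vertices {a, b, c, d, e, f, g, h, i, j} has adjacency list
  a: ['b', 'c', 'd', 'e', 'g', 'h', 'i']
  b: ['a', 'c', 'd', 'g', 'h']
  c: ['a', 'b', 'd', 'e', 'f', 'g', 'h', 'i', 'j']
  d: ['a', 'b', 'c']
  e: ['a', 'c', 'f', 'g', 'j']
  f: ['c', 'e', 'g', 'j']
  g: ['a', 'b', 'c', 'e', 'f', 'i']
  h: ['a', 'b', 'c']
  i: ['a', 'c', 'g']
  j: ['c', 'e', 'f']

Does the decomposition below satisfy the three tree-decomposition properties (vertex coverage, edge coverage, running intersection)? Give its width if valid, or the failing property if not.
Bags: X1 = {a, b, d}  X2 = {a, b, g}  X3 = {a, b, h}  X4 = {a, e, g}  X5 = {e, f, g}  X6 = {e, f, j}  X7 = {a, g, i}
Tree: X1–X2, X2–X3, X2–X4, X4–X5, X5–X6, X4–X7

No — vertex c appears in no bag.

A tree decomposition must satisfy three properties: every vertex lies in some bag; for every edge, both endpoints lie together in some bag; and for every vertex, the bags containing it form a connected subtree. Here vertex c appears in no bag, so the decomposition is invalid.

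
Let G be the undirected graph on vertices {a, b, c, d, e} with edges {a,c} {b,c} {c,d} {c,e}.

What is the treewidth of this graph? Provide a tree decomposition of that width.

Every bag has size at most 2, so the width is 2 − 1 = 1 and tw(G) ≤ 1. G has an edge, so its treewidth is at least 1. Hence tw(G) = 1 exactly.

Treewidth 1.
One such decomposition:
Bags: B1 = {c, d}  B2 = {a, c}  B3 = {b, c}  B4 = {c, e}
Tree: B1–B2, B2–B3, B1–B4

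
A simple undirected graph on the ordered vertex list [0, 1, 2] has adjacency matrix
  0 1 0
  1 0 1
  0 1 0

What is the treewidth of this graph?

A width-1 tree decomposition is:
Bags: B1 = {1, 2}  B2 = {0, 1}
Tree: B1–B2
Every bag has size at most 2, so the width is 2 − 1 = 1 and tw(G) ≤ 1. G has an edge, so its treewidth is at least 1. Hence tw(G) = 1 exactly.

1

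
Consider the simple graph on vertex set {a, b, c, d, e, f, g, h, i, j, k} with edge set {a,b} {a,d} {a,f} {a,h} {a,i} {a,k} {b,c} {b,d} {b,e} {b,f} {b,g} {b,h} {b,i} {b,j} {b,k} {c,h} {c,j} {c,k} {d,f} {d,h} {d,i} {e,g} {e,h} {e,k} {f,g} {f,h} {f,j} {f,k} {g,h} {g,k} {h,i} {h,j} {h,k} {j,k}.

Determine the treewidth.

A width-4 tree decomposition is:
Bags: B1 = {a, b, d, f, h}  B2 = {a, b, f, h, k}  B3 = {b, f, g, h, k}  B4 = {a, b, d, h, i}  B5 = {b, e, g, h, k}  B6 = {b, f, h, j, k}  B7 = {b, c, h, j, k}
Tree: B1–B2, B2–B3, B1–B4, B3–B5, B2–B6, B6–B7
Every bag has size at most 5, so the width is 5 − 1 = 4 and tw(G) ≤ 4. On the other hand G contains the 5-clique {a, b, d, f, h}. A clique must lie in a single bag of any decomposition, so no decomposition can have width below 4. Hence tw(G) = 4 exactly.

4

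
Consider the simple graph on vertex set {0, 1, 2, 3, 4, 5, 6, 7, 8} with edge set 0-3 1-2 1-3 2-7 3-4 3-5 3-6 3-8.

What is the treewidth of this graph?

A width-1 tree decomposition is:
Bags: B1 = {3, 6}  B2 = {0, 3}  B3 = {3, 4}  B4 = {3, 5}  B5 = {1, 3}  B6 = {3, 8}  B7 = {1, 2}  B8 = {2, 7}
Tree: B1–B2, B2–B3, B1–B4, B3–B5, B5–B6, B5–B7, B7–B8
The largest bag has 2 vertices, giving width 1; this decomposition certifies tw(G) ≤ 1. Any graph with an edge has treewidth ≥ 1, and G has the edge 3–6. Combining the bounds, tw(G) = 1.

1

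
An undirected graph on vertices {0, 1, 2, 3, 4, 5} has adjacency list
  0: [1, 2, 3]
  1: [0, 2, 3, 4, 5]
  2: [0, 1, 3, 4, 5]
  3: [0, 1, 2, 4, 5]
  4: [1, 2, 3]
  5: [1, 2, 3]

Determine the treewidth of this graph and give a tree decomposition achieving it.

Treewidth 3.
Bags: B1 = {0, 1, 2, 3}  B2 = {1, 2, 3, 4}  B3 = {1, 2, 3, 5}
Tree: B1–B2, B2–B3

Each bag holds 4 vertices, so the decomposition has width 3, which upper-bounds the treewidth. On the other hand G contains the 4-clique {0, 1, 2, 3}. A clique must lie in a single bag of any decomposition, so no decomposition can have width below 3. Combining the bounds, tw(G) = 3.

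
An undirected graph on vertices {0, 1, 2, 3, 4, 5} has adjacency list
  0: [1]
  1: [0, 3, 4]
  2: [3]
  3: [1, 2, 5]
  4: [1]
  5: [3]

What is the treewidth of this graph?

1

A width-1 tree decomposition is:
Bags: B1 = {2, 3}  B2 = {1, 3}  B3 = {0, 1}  B4 = {3, 5}  B5 = {1, 4}
Tree: B1–B2, B2–B3, B1–B4, B3–B5
Each bag holds 2 vertices, so the decomposition has width 1, which upper-bounds the treewidth. G has an edge, so its treewidth is at least 1. Hence tw(G) = 1 exactly.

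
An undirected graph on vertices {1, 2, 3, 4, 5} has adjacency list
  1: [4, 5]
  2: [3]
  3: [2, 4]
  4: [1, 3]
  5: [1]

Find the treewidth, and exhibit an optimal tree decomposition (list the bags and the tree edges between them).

The largest bag has 2 vertices, giving width 1; this decomposition certifies tw(G) ≤ 1. Since G has at least one edge (e.g. 2–3), it is not an edgeless graph, so tw(G) ≥ 1. Therefore the treewidth is 1.

Treewidth 1.
Bags: B1 = {2, 3}  B2 = {3, 4}  B3 = {1, 4}  B4 = {1, 5}
Tree: B1–B2, B2–B3, B3–B4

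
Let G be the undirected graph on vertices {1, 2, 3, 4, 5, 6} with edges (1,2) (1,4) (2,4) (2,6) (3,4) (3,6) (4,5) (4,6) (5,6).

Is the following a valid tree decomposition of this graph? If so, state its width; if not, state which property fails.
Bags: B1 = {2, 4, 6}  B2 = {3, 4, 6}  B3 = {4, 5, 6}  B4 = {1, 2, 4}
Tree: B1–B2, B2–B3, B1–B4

Yes; width 2.

Vertex coverage: the bags together contain {1, 2, 3, 4, 5, 6}, the full vertex set. Edge coverage: each edge of G has both endpoints in at least one bag. Running intersection: for every vertex, the bags containing it form a connected subtree. All three properties hold, so this is a valid tree decomposition of width max|bag| − 1 = 2, and hence tw(G) ≤ 2.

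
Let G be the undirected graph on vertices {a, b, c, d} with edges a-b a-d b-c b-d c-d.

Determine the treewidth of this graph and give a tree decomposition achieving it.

Treewidth 2.
One optimal decomposition is:
Bags: B1 = {b, c, d}  B2 = {a, b, d}
Tree: B1–B2

The largest bag has 3 vertices, giving width 2; this decomposition certifies tw(G) ≤ 2. Conversely, {b, c, d} is a clique of size 3, and the vertices of any clique must share a bag in every tree decomposition; so some bag has ≥ 3 vertices and tw(G) ≥ 2. Combining the bounds, tw(G) = 2.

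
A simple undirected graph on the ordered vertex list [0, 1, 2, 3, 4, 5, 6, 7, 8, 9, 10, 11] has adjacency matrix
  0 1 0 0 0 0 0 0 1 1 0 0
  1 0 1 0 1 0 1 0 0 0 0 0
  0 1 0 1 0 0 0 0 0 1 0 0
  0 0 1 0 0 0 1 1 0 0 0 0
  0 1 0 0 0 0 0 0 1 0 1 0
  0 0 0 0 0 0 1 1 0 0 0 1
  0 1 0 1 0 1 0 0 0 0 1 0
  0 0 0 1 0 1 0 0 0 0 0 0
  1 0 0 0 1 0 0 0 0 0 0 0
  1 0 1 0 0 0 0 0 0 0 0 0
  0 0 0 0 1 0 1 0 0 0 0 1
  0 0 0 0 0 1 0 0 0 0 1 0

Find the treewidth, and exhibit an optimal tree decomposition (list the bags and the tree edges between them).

Treewidth 3.
Bags: B1 = {5, 7, 10, 11}  B2 = {5, 6, 7, 10}  B3 = {3, 6, 7, 10}  B4 = {3, 4, 6, 10}  B5 = {1, 3, 4, 6}  B6 = {1, 2, 3, 4}  B7 = {1, 2, 4, 8}  B8 = {0, 1, 2, 8}  B9 = {0, 2, 8, 9}
Tree: B1–B2, B2–B3, B3–B4, B4–B5, B5–B6, B6–B7, B7–B8, B8–B9

Every bag has size at most 4, so the width is 4 − 1 = 3 and tw(G) ≤ 3. For the lower bound: the 4 vertex sets {5,7,11}, {10}, {6}, {1,2,3,4} are disjoint, each induces a connected subgraph, and every pair is joined by at least one edge of G. Contracting each set to a single vertex therefore yields K_{4} as a minor, and since treewidth is minor-monotone, tw(G) ≥ tw(K_{4}) = 3. The upper and lower bounds meet at 3, so that is the treewidth.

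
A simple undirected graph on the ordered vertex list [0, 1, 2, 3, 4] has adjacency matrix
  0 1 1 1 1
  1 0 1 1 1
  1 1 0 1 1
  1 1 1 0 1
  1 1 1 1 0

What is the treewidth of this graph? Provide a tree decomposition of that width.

Treewidth 4.
One optimal decomposition is:
Bags: B1 = {0, 1, 2, 3, 4}
Tree: (single bag)

With just one bag of size 5, the width is 5 − 1 = 4, so tw(G) ≤ 4. On the other hand G contains the 5-clique {0, 1, 2, 3, 4}. A clique must lie in a single bag of any decomposition, so no decomposition can have width below 4. Combining the bounds, tw(G) = 4.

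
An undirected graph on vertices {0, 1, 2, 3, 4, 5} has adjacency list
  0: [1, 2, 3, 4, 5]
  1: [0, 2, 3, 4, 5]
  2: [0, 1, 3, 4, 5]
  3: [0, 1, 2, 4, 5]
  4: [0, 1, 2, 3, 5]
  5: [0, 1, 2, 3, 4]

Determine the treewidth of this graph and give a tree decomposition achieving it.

Treewidth 5.
One such decomposition:
Bags: B1 = {0, 1, 2, 3, 4, 5}
Tree: (single bag)

With just one bag of size 6, the width is 6 − 1 = 5, so tw(G) ≤ 5. Conversely, {0, 1, 2, 3, 4, 5} is a clique of size 6, and the vertices of any clique must share a bag in every tree decomposition; so some bag has ≥ 6 vertices and tw(G) ≥ 5. Therefore the treewidth is 5.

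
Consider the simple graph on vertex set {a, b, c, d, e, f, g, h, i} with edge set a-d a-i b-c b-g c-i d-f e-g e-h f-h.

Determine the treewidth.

2

A width-2 tree decomposition is:
Bags: B1 = {b, e, g}  B2 = {b, e, h}  B3 = {b, f, h}  B4 = {b, d, f}  B5 = {a, b, d}  B6 = {a, b, i}  B7 = {b, c, i}
Tree: B1–B2, B2–B3, B3–B4, B4–B5, B5–B6, B6–B7
Each bag holds 3 vertices, so the decomposition has width 2, which upper-bounds the treewidth. The edges b–g–e–h–f–d–a–i–c–b form a cycle, so G is not a tree and its treewidth is at least 2. The upper and lower bounds meet at 2, so that is the treewidth.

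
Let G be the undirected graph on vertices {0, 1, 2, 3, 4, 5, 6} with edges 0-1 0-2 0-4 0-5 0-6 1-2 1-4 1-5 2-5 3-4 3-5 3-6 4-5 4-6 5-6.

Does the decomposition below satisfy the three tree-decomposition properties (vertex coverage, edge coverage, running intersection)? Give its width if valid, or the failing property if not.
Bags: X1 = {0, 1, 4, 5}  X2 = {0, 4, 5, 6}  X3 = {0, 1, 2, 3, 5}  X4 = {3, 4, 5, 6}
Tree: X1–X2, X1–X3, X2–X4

No — bags containing vertex 3 are not connected in the tree.

A tree decomposition must satisfy three properties: every vertex lies in some bag; for every edge, both endpoints lie together in some bag; and for every vertex, the bags containing it form a connected subtree. Here bags containing vertex 3 are not connected in the tree, so the decomposition is invalid.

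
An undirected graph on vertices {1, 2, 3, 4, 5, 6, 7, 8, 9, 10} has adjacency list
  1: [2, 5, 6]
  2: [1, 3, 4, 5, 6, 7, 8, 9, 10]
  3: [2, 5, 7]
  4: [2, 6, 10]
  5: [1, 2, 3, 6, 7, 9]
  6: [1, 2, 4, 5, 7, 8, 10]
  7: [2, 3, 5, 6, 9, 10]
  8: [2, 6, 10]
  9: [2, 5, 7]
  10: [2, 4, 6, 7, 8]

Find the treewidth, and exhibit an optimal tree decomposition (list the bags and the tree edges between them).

The largest bag has 4 vertices, giving width 3; this decomposition certifies tw(G) ≤ 3. Conversely, {2, 5, 7, 9} is a clique of size 4, and the vertices of any clique must share a bag in every tree decomposition; so some bag has ≥ 4 vertices and tw(G) ≥ 3. The upper and lower bounds meet at 3, so that is the treewidth.

Treewidth 3.
Bags: B1 = {2, 6, 7, 10}  B2 = {2, 5, 6, 7}  B3 = {2, 3, 5, 7}  B4 = {2, 4, 6, 10}  B5 = {2, 6, 8, 10}  B6 = {2, 5, 7, 9}  B7 = {1, 2, 5, 6}
Tree: B1–B2, B2–B3, B1–B4, B1–B5, B3–B6, B2–B7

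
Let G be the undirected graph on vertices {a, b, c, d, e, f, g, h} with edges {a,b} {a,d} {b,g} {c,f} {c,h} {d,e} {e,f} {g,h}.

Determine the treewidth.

2

A width-2 tree decomposition is:
Bags: B1 = {c, g, h}  B2 = {b, c, g}  B3 = {a, b, c}  B4 = {a, c, d}  B5 = {c, d, e}  B6 = {c, e, f}
Tree: B1–B2, B2–B3, B3–B4, B4–B5, B5–B6
Every bag has size at most 3, so the width is 3 − 1 = 2 and tw(G) ≤ 2. The edges c–h–g–b–a–d–e–f–c form a cycle, so G is not a tree and its treewidth is at least 2. Combining the bounds, tw(G) = 2.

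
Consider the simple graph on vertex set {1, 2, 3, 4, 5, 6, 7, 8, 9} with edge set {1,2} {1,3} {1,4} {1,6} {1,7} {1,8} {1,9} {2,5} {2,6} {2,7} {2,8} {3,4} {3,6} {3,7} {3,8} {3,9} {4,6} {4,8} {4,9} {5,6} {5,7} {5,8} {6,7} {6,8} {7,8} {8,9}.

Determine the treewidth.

A width-4 tree decomposition is:
Bags: B1 = {1, 3, 6, 7, 8}  B2 = {1, 3, 4, 6, 8}  B3 = {1, 2, 6, 7, 8}  B4 = {1, 3, 4, 8, 9}  B5 = {2, 5, 6, 7, 8}
Tree: B1–B2, B1–B3, B2–B4, B3–B5
Each bag holds 5 vertices, so the decomposition has width 4, which upper-bounds the treewidth. For the lower bound, the 5 vertices {1, 2, 6, 7, 8} are pairwise adjacent, and any tree decomposition puts a clique entirely inside one bag — forcing width ≥ 4. Therefore the treewidth is 4.

4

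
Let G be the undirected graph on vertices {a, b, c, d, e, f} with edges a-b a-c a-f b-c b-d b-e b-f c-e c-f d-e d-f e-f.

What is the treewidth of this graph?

A width-3 tree decomposition is:
Bags: B1 = {b, c, e, f}  B2 = {b, d, e, f}  B3 = {a, b, c, f}
Tree: B1–B2, B1–B3
Each bag holds 4 vertices, so the decomposition has width 3, which upper-bounds the treewidth. Conversely, {b, d, e, f} is a clique of size 4, and the vertices of any clique must share a bag in every tree decomposition; so some bag has ≥ 4 vertices and tw(G) ≥ 3. Combining the bounds, tw(G) = 3.

3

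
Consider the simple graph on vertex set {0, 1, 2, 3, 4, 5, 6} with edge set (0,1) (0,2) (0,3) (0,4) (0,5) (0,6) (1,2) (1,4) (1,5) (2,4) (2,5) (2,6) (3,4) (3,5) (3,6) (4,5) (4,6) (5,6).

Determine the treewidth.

4

A width-4 tree decomposition is:
Bags: B1 = {0, 1, 2, 4, 5}  B2 = {0, 2, 4, 5, 6}  B3 = {0, 3, 4, 5, 6}
Tree: B1–B2, B2–B3
The largest bag has 5 vertices, giving width 4; this decomposition certifies tw(G) ≤ 4. Conversely, {0, 1, 2, 4, 5} is a clique of size 5, and the vertices of any clique must share a bag in every tree decomposition; so some bag has ≥ 5 vertices and tw(G) ≥ 4. Hence tw(G) = 4 exactly.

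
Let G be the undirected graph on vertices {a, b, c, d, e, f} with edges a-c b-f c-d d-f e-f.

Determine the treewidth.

A width-1 tree decomposition is:
Bags: B1 = {d, f}  B2 = {e, f}  B3 = {c, d}  B4 = {a, c}  B5 = {b, f}
Tree: B1–B2, B1–B3, B3–B4, B2–B5
Every bag has size at most 2, so the width is 2 − 1 = 1 and tw(G) ≤ 1. G has an edge, so its treewidth is at least 1. Hence tw(G) = 1 exactly.

1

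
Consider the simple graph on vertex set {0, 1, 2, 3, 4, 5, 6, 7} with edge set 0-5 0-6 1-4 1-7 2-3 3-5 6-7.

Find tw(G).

1

A width-1 tree decomposition is:
Bags: B1 = {1, 4}  B2 = {1, 7}  B3 = {6, 7}  B4 = {0, 6}  B5 = {0, 5}  B6 = {3, 5}  B7 = {2, 3}
Tree: B1–B2, B2–B3, B3–B4, B4–B5, B5–B6, B6–B7
Each bag holds 2 vertices, so the decomposition has width 1, which upper-bounds the treewidth. Since G has at least one edge (e.g. 4–1), it is not an edgeless graph, so tw(G) ≥ 1. The upper and lower bounds meet at 1, so that is the treewidth.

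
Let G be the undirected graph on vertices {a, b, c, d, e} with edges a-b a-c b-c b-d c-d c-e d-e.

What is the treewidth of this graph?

A width-2 tree decomposition is:
Bags: B1 = {a, b, c}  B2 = {b, c, d}  B3 = {c, d, e}
Tree: B1–B2, B2–B3
Each bag holds 3 vertices, so the decomposition has width 2, which upper-bounds the treewidth. For the lower bound, the 3 vertices {c, d, e} are pairwise adjacent, and any tree decomposition puts a clique entirely inside one bag — forcing width ≥ 2. Combining the bounds, tw(G) = 2.

2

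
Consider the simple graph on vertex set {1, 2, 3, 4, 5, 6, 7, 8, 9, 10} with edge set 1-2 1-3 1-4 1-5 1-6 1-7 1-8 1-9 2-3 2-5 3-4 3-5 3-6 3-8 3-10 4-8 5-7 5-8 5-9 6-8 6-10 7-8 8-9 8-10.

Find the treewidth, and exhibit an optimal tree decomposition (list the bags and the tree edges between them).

Each bag holds 4 vertices, so the decomposition has width 3, which upper-bounds the treewidth. On the other hand G contains the 4-clique {1, 5, 8, 9}. A clique must lie in a single bag of any decomposition, so no decomposition can have width below 3. Therefore the treewidth is 3.

Treewidth 3.
One optimal decomposition is:
Bags: B1 = {1, 3, 5, 8}  B2 = {1, 5, 7, 8}  B3 = {1, 3, 6, 8}  B4 = {3, 6, 8, 10}  B5 = {1, 2, 3, 5}  B6 = {1, 3, 4, 8}  B7 = {1, 5, 8, 9}
Tree: B1–B2, B1–B3, B3–B4, B1–B5, B1–B6, B2–B7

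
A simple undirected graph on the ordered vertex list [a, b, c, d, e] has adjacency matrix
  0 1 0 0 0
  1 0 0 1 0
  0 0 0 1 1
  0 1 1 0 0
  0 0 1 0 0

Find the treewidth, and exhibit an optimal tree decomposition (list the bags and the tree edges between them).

Each bag holds 2 vertices, so the decomposition has width 1, which upper-bounds the treewidth. Any graph with an edge has treewidth ≥ 1, and G has the edge a–b. Therefore the treewidth is 1.

Treewidth 1.
Bags: B1 = {a, b}  B2 = {b, d}  B3 = {c, d}  B4 = {c, e}
Tree: B1–B2, B2–B3, B3–B4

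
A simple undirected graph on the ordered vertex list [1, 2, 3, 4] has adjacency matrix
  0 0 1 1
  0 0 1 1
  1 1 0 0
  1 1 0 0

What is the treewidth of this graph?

A width-2 tree decomposition is:
Bags: B1 = {2, 3, 4}  B2 = {1, 3, 4}
Tree: B1–B2
Each bag holds 3 vertices, so the decomposition has width 2, which upper-bounds the treewidth. Since 4–2–3–1–4 is a cycle in G, G is not acyclic. Forests are exactly the graphs of treewidth ≤ 1, so tw(G) ≥ 2. The upper and lower bounds meet at 2, so that is the treewidth.

2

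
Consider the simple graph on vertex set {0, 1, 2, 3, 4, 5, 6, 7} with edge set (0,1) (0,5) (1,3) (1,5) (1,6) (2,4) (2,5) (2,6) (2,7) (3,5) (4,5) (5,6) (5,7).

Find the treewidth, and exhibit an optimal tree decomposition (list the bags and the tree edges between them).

The largest bag has 3 vertices, giving width 2; this decomposition certifies tw(G) ≤ 2. On the other hand G contains the 3-clique {0, 1, 5}. A clique must lie in a single bag of any decomposition, so no decomposition can have width below 2. Hence tw(G) = 2 exactly.

Treewidth 2.
One optimal decomposition is:
Bags: B1 = {1, 5, 6}  B2 = {2, 5, 6}  B3 = {2, 4, 5}  B4 = {2, 5, 7}  B5 = {0, 1, 5}  B6 = {1, 3, 5}
Tree: B1–B2, B2–B3, B2–B4, B1–B5, B1–B6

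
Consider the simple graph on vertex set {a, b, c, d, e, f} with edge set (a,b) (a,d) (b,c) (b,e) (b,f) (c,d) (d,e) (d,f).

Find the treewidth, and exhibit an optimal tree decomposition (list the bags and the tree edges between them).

Treewidth 2.
Bags: B1 = {a, b, d}  B2 = {b, d, f}  B3 = {b, d, e}  B4 = {b, c, d}
Tree: B1–B2, B2–B3, B3–B4

Each bag holds 3 vertices, so the decomposition has width 2, which upper-bounds the treewidth. For the lower bound, G contains the cycle a–d–f–b–a, so G is not a forest; only forests have treewidth ≤ 1, hence tw(G) ≥ 2. Therefore the treewidth is 2.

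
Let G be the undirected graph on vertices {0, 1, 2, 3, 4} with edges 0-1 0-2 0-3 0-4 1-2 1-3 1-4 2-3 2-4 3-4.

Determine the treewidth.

A width-4 tree decomposition is:
Bags: B1 = {0, 1, 2, 3, 4}
Tree: (single bag)
With just one bag of size 5, the width is 5 − 1 = 4, so tw(G) ≤ 4. On the other hand G contains the 5-clique {0, 1, 2, 3, 4}. A clique must lie in a single bag of any decomposition, so no decomposition can have width below 4. Therefore the treewidth is 4.

4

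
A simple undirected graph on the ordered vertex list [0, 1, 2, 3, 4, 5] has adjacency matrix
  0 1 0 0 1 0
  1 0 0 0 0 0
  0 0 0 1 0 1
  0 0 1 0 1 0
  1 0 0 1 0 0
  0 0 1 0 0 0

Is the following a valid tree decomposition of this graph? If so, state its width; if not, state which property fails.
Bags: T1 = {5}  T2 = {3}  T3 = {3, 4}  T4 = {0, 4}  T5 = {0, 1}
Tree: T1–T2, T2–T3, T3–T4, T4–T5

No — vertex 2 appears in no bag.

A tree decomposition must satisfy three properties: every vertex lies in some bag; for every edge, both endpoints lie together in some bag; and for every vertex, the bags containing it form a connected subtree. Here vertex 2 appears in no bag, so the decomposition is invalid.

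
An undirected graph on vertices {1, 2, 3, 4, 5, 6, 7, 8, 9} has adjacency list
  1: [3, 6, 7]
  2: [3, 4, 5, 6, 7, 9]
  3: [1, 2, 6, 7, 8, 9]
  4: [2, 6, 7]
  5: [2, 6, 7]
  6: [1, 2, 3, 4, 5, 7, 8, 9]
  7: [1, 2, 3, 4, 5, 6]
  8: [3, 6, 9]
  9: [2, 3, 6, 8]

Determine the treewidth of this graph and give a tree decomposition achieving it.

Treewidth 3.
One such decomposition:
Bags: B1 = {2, 3, 6, 7}  B2 = {2, 4, 6, 7}  B3 = {2, 3, 6, 9}  B4 = {2, 5, 6, 7}  B5 = {1, 3, 6, 7}  B6 = {3, 6, 8, 9}
Tree: B1–B2, B1–B3, B2–B4, B1–B5, B3–B6

Every bag has size at most 4, so the width is 4 − 1 = 3 and tw(G) ≤ 3. For the lower bound, the 4 vertices {3, 6, 8, 9} are pairwise adjacent, and any tree decomposition puts a clique entirely inside one bag — forcing width ≥ 3. Hence tw(G) = 3 exactly.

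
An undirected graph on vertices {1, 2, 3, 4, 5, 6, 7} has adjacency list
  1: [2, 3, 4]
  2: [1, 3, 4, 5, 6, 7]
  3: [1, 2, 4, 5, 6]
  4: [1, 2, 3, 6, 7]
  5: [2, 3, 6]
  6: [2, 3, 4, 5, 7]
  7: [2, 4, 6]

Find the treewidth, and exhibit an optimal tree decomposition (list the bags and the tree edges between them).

Every bag has size at most 4, so the width is 4 − 1 = 3 and tw(G) ≤ 3. Conversely, {1, 2, 3, 4} is a clique of size 4, and the vertices of any clique must share a bag in every tree decomposition; so some bag has ≥ 4 vertices and tw(G) ≥ 3. Therefore the treewidth is 3.

Treewidth 3.
One optimal decomposition is:
Bags: B1 = {2, 4, 6, 7}  B2 = {2, 3, 4, 6}  B3 = {2, 3, 5, 6}  B4 = {1, 2, 3, 4}
Tree: B1–B2, B2–B3, B2–B4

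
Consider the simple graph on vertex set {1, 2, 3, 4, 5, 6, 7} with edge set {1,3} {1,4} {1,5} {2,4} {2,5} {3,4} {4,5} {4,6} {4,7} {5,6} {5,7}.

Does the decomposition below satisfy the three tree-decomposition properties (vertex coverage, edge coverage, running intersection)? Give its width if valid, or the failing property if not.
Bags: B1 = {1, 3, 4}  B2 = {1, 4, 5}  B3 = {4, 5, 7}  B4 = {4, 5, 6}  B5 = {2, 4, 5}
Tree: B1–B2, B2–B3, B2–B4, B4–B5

Yes; width 2.

Checking the three conditions: (i) the bags cover all of {1, 2, 3, 4, 5, 6, 7}; (ii) for each edge, some bag contains both endpoints; (iii) the bags containing any fixed vertex form a subtree. All hold, so the decomposition is valid with width 3 − 1 = 2.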